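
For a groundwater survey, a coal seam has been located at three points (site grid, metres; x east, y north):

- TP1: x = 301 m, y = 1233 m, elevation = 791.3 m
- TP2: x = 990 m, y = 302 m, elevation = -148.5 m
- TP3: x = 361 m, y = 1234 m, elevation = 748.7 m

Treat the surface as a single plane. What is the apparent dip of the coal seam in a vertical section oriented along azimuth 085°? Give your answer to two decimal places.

Two edge vectors: TP1→TP2 = (689, -931, -939.8), TP1→TP3 = (60, 1, -42.6).
Normal n = (TP1→TP2) × (TP1→TP3) = (40600.4, -27036.6, 56549).
So ∂z/∂x = −n_x/n_z = −0.71797 and ∂z/∂y = −n_y/n_z = 0.47811.
Unit vector along 085° is (sin 85°, cos 85°) = (0.9962, 0.0872).
Slope in that direction = a·(0.9962) + b·(0.0872) = −0.67357.
Apparent dip = arctan|0.67357| = 33.96° (true dip is 40.8°, so apparent ≤ true as expected).

33.96°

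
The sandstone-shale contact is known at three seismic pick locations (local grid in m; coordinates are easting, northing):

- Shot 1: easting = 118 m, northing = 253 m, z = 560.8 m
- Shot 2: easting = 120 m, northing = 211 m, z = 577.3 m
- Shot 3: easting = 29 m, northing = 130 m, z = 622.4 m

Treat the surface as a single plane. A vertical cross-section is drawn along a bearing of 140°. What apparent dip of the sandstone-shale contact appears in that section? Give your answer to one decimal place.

Two edge vectors: Shot 1→Shot 2 = (2, -42, 16.5), Shot 1→Shot 3 = (-89, -123, 61.6).
Normal n = (Shot 1→Shot 2) × (Shot 1→Shot 3) = (-557.7, -1591.7, -3984).
So ∂z/∂easting = −n_x/n_z = −0.13998 and ∂z/∂northing = −n_y/n_z = −0.39952.
Unit vector along 140° is (sin 140°, cos 140°) = (0.6428, -0.7660).
Slope in that direction = a·(0.6428) + b·(-0.7660) = 0.21607.
Apparent dip = arctan|0.21607| = 12.2° (true dip is 22.9°, so apparent ≤ true as expected).

12.2°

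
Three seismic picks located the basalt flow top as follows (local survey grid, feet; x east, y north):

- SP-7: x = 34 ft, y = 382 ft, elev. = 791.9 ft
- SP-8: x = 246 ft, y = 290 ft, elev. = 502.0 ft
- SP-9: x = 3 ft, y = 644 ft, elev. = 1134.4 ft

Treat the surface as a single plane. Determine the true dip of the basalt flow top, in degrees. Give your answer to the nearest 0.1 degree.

Let the plane be z = a·x + b·y + c.
SP-8−SP-7: 212a − 92b = −289.9;  SP-9−SP-7: −31a + 262b = 342.5.
Solving gives a = −0.84346, b = 1.20745.
Gradient magnitude |∇z| = √(a² + b²) = √(0.71143 + 1.45794) = 1.47288.
True dip = arctan(1.47288) = 55.8°, dipping toward SE (azimuth ≈ 145°).

55.8°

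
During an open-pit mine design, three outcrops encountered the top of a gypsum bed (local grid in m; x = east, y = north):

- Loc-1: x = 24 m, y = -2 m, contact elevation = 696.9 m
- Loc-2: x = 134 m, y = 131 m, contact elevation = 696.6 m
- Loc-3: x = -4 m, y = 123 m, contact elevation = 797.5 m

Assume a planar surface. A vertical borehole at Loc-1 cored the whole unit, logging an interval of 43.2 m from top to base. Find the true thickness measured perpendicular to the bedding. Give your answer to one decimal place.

Two edge vectors: Loc-1→Loc-2 = (110, 133, -0.3), Loc-1→Loc-3 = (-28, 125, 100.6).
Normal n = (Loc-1→Loc-2) × (Loc-1→Loc-3) = (13417.3, -11057.6, 17474).
So ∂z/∂x = −n_x/n_z = −0.76784 and ∂z/∂y = −n_y/n_z = 0.63280.
|∇z| = √(a²+b²) = 0.99500, so dip δ = arctan(0.99500) = 44.86°.
True thickness = vertical thickness × cos δ = 43.2 × cos 44.86° = 30.6 m.

30.6 m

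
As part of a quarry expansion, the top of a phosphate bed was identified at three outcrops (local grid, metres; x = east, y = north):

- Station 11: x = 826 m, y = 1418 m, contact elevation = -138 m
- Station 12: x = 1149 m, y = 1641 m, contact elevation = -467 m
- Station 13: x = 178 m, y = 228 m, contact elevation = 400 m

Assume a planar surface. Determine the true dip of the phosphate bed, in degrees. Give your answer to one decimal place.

Two edge vectors: Station 11→Station 12 = (323, 223, -329), Station 11→Station 13 = (-648, -1190, 538).
Normal n = (Station 11→Station 12) × (Station 11→Station 13) = (-271536, 39418, -239866).
So ∂z/∂x = −n_x/n_z = −1.13203 and ∂z/∂y = −n_y/n_z = 0.16433.
Gradient magnitude |∇z| = √(a² + b²) = √(1.28150 + 0.02701) = 1.14390.
True dip = arctan(1.14390) = 48.8°, dipping toward E (azimuth ≈ 098°).

48.8°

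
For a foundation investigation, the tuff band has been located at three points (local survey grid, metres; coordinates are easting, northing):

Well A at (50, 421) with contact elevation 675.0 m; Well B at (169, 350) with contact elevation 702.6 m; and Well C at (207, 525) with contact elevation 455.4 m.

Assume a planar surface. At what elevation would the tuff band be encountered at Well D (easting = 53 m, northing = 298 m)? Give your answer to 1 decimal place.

Let the plane be z = a·easting + b·northing + c.
Well B−Well A: 119a − 71b = 27.6;  Well C−Well A: 157a + 104b = −219.6.
Solving gives a = −0.54080, b = −1.29514.
Then c = 675 − a·50 − b·421 = 1247.29.
At (53, 298): z = −28.7 − 386.0 + 1247.29 = 832.7 m.

832.7 m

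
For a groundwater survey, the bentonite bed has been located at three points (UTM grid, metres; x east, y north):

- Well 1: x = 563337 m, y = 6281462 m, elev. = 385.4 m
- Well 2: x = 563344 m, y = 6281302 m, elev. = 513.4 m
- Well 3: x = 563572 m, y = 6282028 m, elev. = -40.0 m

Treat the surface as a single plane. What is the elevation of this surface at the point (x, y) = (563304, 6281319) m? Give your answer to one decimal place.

495.7 m

Let the plane be z = a·x + b·y + c.
Well 2−Well 1: 7a − 160b = 128;  Well 3−Well 1: 235a + 566b = −425.4.
Solving gives a = 0.105480968, b = −0.795385208.
Then c = 385.4 − a·563337 − b·6281462 = 4937146.02.
At (563304, 6281319): z = 59417.9 − 4996068.2 + 4937146.02 = 495.7 m.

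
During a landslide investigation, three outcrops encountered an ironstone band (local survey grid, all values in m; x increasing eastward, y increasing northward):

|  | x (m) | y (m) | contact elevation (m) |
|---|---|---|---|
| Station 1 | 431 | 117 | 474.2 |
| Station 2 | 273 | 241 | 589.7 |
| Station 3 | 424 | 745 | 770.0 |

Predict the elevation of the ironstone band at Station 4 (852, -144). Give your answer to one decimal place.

198.9 m

Two edge vectors: Station 1→Station 2 = (-158, 124, 115.5), Station 1→Station 3 = (-7, 628, 295.8).
Normal n = (Station 1→Station 2) × (Station 1→Station 3) = (-35854.8, 45927.9, -98356).
So ∂z/∂x = −n_x/n_z = −0.36454 and ∂z/∂y = −n_y/n_z = 0.46696.
Intercept c from Station 1: 474.2 + 157.12 − 54.63 = 576.68.
At (852, -144): z = −310.6 − 67.2 + 576.68 = 198.9 m.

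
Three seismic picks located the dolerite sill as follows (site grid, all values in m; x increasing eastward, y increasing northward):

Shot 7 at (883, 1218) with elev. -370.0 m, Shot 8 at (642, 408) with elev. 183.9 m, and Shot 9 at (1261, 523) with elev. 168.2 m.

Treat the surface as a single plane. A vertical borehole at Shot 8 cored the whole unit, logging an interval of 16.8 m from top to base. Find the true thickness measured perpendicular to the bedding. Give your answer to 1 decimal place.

13.6 m

Two edge vectors: Shot 7→Shot 8 = (-241, -810, 553.9), Shot 7→Shot 9 = (378, -695, 538.2).
Normal n = (Shot 7→Shot 8) × (Shot 7→Shot 9) = (-50981.5, 339080.4, 473675).
So ∂z/∂x = −n_x/n_z = 0.10763 and ∂z/∂y = −n_y/n_z = −0.71585.
|∇z| = √(a²+b²) = 0.72390, so dip δ = arctan(0.72390) = 35.90°.
True thickness = vertical thickness × cos δ = 16.8 × cos 35.90° = 13.6 m.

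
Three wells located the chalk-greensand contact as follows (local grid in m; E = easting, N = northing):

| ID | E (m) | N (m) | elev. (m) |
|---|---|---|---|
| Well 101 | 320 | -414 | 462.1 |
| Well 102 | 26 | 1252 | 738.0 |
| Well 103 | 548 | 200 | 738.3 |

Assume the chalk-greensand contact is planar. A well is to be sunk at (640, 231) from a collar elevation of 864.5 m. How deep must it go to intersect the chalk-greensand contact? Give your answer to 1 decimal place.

Two edge vectors: Well 101→Well 102 = (-294, 1666, 275.9), Well 101→Well 103 = (228, 614, 276.2).
Normal n = (Well 101→Well 102) × (Well 101→Well 103) = (290746.6, 144108, -560364).
So ∂z/∂E = −n_x/n_z = 0.518853 and ∂z/∂N = −n_y/n_z = 0.257169.
Intercept c from Well 101: 462.1 − 166.03 + 106.47 = 402.53.
At (640, 231): z_contact = 332.07 + 59.41 + 402.53 = 794.01 m.
Depth below ground = 864.5 − 794.01 = 70.5 m.

70.5 m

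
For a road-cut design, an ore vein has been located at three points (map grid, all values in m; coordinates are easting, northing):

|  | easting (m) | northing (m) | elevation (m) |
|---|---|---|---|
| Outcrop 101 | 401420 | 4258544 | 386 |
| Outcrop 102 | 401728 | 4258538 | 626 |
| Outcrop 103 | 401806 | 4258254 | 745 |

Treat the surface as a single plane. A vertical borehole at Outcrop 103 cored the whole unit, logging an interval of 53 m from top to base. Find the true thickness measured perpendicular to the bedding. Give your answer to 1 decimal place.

Two edge vectors: Outcrop 101→Outcrop 102 = (308, -6, 240), Outcrop 101→Outcrop 103 = (386, -290, 359).
Normal n = (Outcrop 101→Outcrop 102) × (Outcrop 101→Outcrop 103) = (67446, -17932, -87004).
So ∂z/∂easting = −n_x/n_z = 0.77521 and ∂z/∂northing = −n_y/n_z = −0.20611.
|∇z| = √(a²+b²) = 0.80214, so dip δ = arctan(0.80214) = 38.73°.
True thickness = vertical thickness × cos δ = 53 × cos 38.73° = 41.3 m.

41.3 m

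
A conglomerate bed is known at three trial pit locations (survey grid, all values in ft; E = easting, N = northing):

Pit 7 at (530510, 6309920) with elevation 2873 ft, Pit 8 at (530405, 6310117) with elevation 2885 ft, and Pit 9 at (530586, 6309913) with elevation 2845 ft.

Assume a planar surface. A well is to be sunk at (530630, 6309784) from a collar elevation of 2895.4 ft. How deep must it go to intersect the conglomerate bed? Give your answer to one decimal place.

48.8 ft

Let the plane be z = a·E + b·N + c.
Pit 8−Pit 7: −105a + 197b = 12;  Pit 9−Pit 7: 76a − 7b = −28.
Solving gives a = −0.381541055, b = −0.142445740.
Then c = 2873 − a·530510 − b·6309920 = 1104105.57.
At (530630, 6309784): z_contact = −202457.13 − 898801.85 + 1104105.57 = 2846.59 ft.
Depth below ground = 2895.4 − 2846.59 = 48.8 ft.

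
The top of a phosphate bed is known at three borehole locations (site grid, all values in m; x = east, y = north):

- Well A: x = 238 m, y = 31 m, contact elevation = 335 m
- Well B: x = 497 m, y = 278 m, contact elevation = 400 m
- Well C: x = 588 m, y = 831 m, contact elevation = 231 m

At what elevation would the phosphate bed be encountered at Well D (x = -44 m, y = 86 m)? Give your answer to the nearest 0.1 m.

Let the plane be z = a·x + b·y + c.
Well B−Well A: 259a + 247b = 65;  Well C−Well A: 350a + 800b = −104.
Solving gives a = 0.64338, b = −0.41148.
Then c = 335 − a·238 − b·31 = 194.63.
At (-44, 86): z = −28.3 − 35.4 + 194.63 = 130.9 m.

130.9 m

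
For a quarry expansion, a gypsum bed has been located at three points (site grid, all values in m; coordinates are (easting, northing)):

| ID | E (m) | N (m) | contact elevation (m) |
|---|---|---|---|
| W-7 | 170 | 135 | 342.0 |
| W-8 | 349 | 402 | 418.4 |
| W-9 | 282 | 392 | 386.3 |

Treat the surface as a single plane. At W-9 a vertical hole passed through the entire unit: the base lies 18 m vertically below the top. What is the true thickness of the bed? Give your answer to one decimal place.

Let the plane be z = a·E + b·N + c.
W-8−W-7: 179a + 267b = 76.4;  W-9−W-7: 112a + 257b = 44.3.
Solving gives a = 0.48492, b = −0.03895.
|∇z| = √(a²+b²) = 0.48648, so dip δ = arctan(0.48648) = 25.94°.
True thickness = vertical thickness × cos δ = 18 × cos 25.94° = 16.2 m.

16.2 m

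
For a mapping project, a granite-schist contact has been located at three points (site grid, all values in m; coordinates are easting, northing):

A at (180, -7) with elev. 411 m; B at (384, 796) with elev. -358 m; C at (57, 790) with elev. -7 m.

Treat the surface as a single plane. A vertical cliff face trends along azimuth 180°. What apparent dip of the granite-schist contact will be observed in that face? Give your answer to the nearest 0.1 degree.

Let the plane be z = a·easting + b·northing + c.
B−A: 204a + 803b = −769;  C−A: −123a + 797b = −418.
Solving gives a = −1.06077, b = −0.68817.
Unit vector along 180° is (sin 180°, cos 180°) = (0.0000, -1.0000).
Slope in that direction = a·(0.0000) + b·(-1.0000) = 0.68817.
Apparent dip = arctan|0.68817| = 34.5° (true dip is 51.7°, so apparent ≤ true as expected).

34.5°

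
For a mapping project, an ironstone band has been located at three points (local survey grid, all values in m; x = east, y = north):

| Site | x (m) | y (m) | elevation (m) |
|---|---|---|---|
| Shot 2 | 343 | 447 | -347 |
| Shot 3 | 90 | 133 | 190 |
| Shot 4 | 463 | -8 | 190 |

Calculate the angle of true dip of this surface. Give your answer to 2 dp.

Let the plane be z = a·x + b·y + c.
Shot 3−Shot 2: −253a − 314b = 537;  Shot 4−Shot 2: 120a − 455b = 537.
Solving gives a = −0.49555, b = −1.31091.
Gradient magnitude |∇z| = √(a² + b²) = √(0.24557 + 1.71849) = 1.40145.
True dip = arctan(1.40145) = 54.49°, dipping toward NNE (azimuth ≈ 021°).

54.49°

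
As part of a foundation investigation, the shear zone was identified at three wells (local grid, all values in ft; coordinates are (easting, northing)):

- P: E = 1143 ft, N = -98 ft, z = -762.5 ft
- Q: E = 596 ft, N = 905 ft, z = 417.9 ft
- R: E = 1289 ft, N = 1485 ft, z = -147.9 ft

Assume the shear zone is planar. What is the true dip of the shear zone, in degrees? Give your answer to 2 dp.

Let the plane be z = a·E + b·N + c.
Q−P: −547a + 1003b = 1180.4;  R−P: 146a + 1583b = 614.6.
Solving gives a = −1.23687, b = 0.50233.
Gradient magnitude |∇z| = √(a² + b²) = √(1.52984 + 0.25233) = 1.33498.
True dip = arctan(1.33498) = 53.16°, dipping toward ESE (azimuth ≈ 112°).

53.16°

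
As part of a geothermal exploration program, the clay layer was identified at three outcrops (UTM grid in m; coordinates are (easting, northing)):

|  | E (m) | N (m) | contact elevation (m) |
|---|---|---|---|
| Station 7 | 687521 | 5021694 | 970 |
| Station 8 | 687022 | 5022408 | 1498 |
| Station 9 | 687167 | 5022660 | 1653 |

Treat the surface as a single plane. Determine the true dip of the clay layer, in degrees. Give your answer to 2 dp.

34.15°

Let the plane be z = a·E + b·N + c.
Station 8−Station 7: −499a + 714b = 528;  Station 9−Station 7: −354a + 966b = 683.
Solving gives a = −0.09764, b = 0.67126.
Gradient magnitude |∇z| = √(a² + b²) = √(0.00953 + 0.45059) = 0.67832.
True dip = arctan(0.67832) = 34.15°, dipping toward S (azimuth ≈ 172°).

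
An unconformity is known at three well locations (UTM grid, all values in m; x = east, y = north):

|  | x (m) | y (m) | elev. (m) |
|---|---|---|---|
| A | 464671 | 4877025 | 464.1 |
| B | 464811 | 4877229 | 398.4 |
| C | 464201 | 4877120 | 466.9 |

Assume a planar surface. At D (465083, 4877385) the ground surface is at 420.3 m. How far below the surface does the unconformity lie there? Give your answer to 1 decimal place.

Let the plane be z = a·x + b·y + c.
B−A: 140a + 204b = −65.7;  C−A: −470a + 95b = 2.8.
Solving gives a = −0.062398791, b = −0.279236124.
Then c = 464.1 − a·464671 − b·4877025 = 1391300.57.
At (465083, 4877385): z_contact = −29020.62 − 1361942.08 + 1391300.57 = 337.87 m.
Depth below ground = 420.3 − 337.87 = 82.4 m.

82.4 m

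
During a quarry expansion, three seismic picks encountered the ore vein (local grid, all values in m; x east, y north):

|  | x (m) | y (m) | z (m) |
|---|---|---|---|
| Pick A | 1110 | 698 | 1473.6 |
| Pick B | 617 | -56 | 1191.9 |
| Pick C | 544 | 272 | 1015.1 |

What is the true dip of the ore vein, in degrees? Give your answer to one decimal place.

47.4°

Let the plane be z = a·x + b·y + c.
Pick B−Pick A: −493a − 754b = −281.7;  Pick C−Pick A: −566a − 426b = −458.5.
Solving gives a = 1.04133, b = −0.30726.
Gradient magnitude |∇z| = √(a² + b²) = √(1.08437 + 0.09441) = 1.08572.
True dip = arctan(1.08572) = 47.4°, dipping toward WNW (azimuth ≈ 286°).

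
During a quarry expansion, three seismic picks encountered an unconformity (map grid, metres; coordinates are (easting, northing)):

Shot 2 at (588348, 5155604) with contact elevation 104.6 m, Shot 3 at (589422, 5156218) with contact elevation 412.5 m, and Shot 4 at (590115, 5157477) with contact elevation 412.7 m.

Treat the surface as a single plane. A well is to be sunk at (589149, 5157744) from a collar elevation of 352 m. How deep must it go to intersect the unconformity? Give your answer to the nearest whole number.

Let the plane be z = a·E + b·N + c.
Shot 3−Shot 2: 1074a + 614b = 307.9;  Shot 4−Shot 2: 1767a + 1873b = 308.1.
Solving gives a = 0.41819181, b = −0.23002933.
Then c = 104.6 − a·588348 − b·5155604 = 940002.42.
At (589149, 5157744): z_contact = 246377.3 − 1186432.4 + 940002.42 = -52.7 m.
Depth below ground = 352 − (-52.7) = 405 m.

405 m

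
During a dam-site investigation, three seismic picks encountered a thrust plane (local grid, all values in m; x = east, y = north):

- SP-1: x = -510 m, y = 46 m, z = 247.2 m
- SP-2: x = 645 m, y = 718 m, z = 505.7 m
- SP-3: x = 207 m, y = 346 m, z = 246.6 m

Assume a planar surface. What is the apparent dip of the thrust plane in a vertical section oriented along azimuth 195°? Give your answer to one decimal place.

Let the plane be z = a·x + b·y + c.
SP-2−SP-1: 1155a + 672b = 258.5;  SP-3−SP-1: 717a + 300b = −0.6.
Solving gives a = −0.57605, b = 1.37476.
Unit vector along 195° is (sin 195°, cos 195°) = (-0.2588, -0.9659).
Slope in that direction = a·(-0.2588) + b·(-0.9659) = −1.17882.
Apparent dip = arctan|1.17882| = 49.7° (true dip is 56.1°, so apparent ≤ true as expected).

49.7°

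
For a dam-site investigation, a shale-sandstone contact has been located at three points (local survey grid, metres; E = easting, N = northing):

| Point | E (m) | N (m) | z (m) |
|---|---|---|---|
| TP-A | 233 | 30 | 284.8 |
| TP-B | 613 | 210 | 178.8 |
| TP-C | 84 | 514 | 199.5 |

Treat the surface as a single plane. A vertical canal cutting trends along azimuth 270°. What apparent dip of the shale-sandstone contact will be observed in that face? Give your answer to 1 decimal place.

Let the plane be z = a·E + b·N + c.
TP-B−TP-A: 380a + 180b = −106;  TP-C−TP-A: −149a + 484b = −85.3.
Solving gives a = −0.17059, b = −0.22876.
Unit vector along 270° is (sin 270°, cos 270°) = (-1.0000, -0.0000).
Slope in that direction = a·(-1.0000) + b·(-0.0000) = 0.17059.
Apparent dip = arctan|0.17059| = 9.7° (true dip is 15.9°, so apparent ≤ true as expected).

9.7°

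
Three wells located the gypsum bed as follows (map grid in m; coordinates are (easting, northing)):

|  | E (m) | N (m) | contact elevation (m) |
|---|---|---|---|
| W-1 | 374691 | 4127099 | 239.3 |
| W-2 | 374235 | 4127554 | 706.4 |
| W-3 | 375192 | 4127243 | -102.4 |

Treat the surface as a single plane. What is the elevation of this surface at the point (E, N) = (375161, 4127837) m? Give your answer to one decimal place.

79.3 m

Let the plane be z = a·E + b·N + c.
W-2−W-1: −456a + 455b = 467.1;  W-3−W-1: 501a + 144b = −341.7.
Solving gives a = −0.758588170, b = 0.266338009.
Then c = 239.3 − a·374691 − b·4127099 = −814727.87.
At (375161, 4127837): z = −284592.7 + 1099399.9 − 814727.87 = 79.3 m.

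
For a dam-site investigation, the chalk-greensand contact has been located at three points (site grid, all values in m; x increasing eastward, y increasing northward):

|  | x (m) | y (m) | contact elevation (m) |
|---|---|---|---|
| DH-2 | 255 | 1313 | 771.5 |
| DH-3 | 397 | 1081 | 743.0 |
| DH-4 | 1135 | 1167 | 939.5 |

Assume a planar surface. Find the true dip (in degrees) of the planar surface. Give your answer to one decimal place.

Two edge vectors: DH-2→DH-3 = (142, -232, -28.5), DH-2→DH-4 = (880, -146, 168).
Normal n = (DH-2→DH-3) × (DH-2→DH-4) = (-43137, -48936, 183428).
So ∂z/∂x = −n_x/n_z = 0.23517 and ∂z/∂y = −n_y/n_z = 0.26679.
Gradient magnitude |∇z| = √(a² + b²) = √(0.05531 + 0.07117) = 0.35564.
True dip = arctan(0.35564) = 19.6°, dipping toward SW (azimuth ≈ 221°).

19.6°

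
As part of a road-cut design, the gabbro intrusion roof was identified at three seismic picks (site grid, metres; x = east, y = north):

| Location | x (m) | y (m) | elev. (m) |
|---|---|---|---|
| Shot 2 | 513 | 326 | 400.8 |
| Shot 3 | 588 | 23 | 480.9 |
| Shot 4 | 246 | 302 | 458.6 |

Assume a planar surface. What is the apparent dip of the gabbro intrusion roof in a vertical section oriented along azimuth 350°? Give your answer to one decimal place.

15.3°

Two edge vectors: Shot 2→Shot 3 = (75, -303, 80.1), Shot 2→Shot 4 = (-267, -24, 57.8).
Normal n = (Shot 2→Shot 3) × (Shot 2→Shot 4) = (-15591, -25721.7, -82701).
So ∂z/∂x = −n_x/n_z = −0.18852 and ∂z/∂y = −n_y/n_z = −0.31102.
Unit vector along 350° is (sin 350°, cos 350°) = (-0.1736, 0.9848).
Slope in that direction = a·(-0.1736) + b·(0.9848) = −0.27356.
Apparent dip = arctan|0.27356| = 15.3° (true dip is 20.0°, so apparent ≤ true as expected).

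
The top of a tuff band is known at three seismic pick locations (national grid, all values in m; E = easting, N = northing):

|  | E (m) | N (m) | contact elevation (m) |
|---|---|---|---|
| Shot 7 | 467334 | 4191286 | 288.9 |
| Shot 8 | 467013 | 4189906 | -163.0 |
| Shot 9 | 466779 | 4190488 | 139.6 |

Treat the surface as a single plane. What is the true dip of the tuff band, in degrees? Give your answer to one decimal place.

Let the plane be z = a·E + b·N + c.
Shot 8−Shot 7: −321a − 1380b = −451.9;  Shot 9−Shot 7: −555a − 798b = −149.3.
Solving gives a = −0.30326, b = 0.39800.
Gradient magnitude |∇z| = √(a² + b²) = √(0.09196 + 0.15841) = 0.50037.
True dip = arctan(0.50037) = 26.6°, dipping toward SE (azimuth ≈ 143°).

26.6°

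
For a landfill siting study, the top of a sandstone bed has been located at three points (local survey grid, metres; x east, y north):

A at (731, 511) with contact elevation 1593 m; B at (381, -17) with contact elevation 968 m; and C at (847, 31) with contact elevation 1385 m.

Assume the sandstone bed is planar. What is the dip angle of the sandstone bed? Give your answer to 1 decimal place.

46.2°

Let the plane be z = a·x + b·y + c.
B−A: −350a − 528b = −625;  C−A: 116a − 480b = −208.
Solving gives a = 0.82956, b = 0.63381.
Gradient magnitude |∇z| = √(a² + b²) = √(0.68818 + 0.40172) = 1.04398.
True dip = arctan(1.04398) = 46.2°, dipping toward SW (azimuth ≈ 233°).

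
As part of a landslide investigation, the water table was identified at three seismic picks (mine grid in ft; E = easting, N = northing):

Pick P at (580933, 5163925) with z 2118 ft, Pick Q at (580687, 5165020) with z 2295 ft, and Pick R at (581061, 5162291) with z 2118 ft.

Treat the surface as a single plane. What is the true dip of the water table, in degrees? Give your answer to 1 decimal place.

47.9°

Let the plane be z = a·E + b·N + c.
Pick Q−Pick P: −246a + 1095b = 177;  Pick R−Pick P: 128a − 1634b = 0.
Solving gives a = −1.10471, b = −0.08654.
Gradient magnitude |∇z| = √(a² + b²) = √(1.22039 + 0.00749) = 1.10810.
True dip = arctan(1.10810) = 47.9°, dipping toward E (azimuth ≈ 086°).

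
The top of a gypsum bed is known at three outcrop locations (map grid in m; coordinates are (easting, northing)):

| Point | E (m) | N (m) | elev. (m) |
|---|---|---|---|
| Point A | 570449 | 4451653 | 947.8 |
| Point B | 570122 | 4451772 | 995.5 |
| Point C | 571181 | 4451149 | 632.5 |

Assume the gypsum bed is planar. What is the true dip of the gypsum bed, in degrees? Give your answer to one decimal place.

41.8°

Let the plane be z = a·E + b·N + c.
Point B−Point A: −327a + 119b = 47.7;  Point C−Point A: 732a − 504b = −315.3.
Solving gives a = 0.17349, b = 0.87756.
Gradient magnitude |∇z| = √(a² + b²) = √(0.03010 + 0.77012) = 0.89455.
True dip = arctan(0.89455) = 41.8°, dipping toward S (azimuth ≈ 191°).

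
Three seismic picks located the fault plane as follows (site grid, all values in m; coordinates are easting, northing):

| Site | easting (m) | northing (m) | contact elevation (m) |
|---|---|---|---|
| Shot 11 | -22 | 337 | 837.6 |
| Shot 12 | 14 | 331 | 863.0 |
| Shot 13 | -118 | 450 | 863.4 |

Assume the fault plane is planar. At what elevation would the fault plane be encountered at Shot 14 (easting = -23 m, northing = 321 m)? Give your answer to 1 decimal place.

Two edge vectors: Shot 11→Shot 12 = (36, -6, 25.4), Shot 11→Shot 13 = (-96, 113, 25.8).
Normal n = (Shot 11→Shot 12) × (Shot 11→Shot 13) = (-3025, -3367.2, 3492).
So ∂z/∂easting = −n_x/n_z = 0.86627 and ∂z/∂northing = −n_y/n_z = 0.96426.
Intercept c from Shot 11: 837.6 + 19.06 − 324.96 = 531.70.
At (-23, 321): z = −19.9 + 309.5 + 531.70 = 821.3 m.

821.3 m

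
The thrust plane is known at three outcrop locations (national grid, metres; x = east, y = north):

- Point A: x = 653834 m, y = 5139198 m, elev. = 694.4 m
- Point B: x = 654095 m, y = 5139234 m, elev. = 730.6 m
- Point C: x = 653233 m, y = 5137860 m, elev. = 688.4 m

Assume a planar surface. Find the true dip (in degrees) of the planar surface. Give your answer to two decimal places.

9.07°

Let the plane be z = a·x + b·y + c.
Point B−Point A: 261a + 36b = 36.2;  Point C−Point A: −601a − 1338b = −6.
Solving gives a = 0.14720, b = −0.06163.
Gradient magnitude |∇z| = √(a² + b²) = √(0.02167 + 0.00380) = 0.15958.
True dip = arctan(0.15958) = 9.07°, dipping toward WNW (azimuth ≈ 293°).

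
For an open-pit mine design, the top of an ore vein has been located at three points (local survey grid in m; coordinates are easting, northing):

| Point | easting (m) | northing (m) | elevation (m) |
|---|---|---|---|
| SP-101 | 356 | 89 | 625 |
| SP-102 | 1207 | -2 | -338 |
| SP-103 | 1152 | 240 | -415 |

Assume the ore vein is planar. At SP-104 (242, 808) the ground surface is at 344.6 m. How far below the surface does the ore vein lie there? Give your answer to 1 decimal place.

Let the plane be z = a·easting + b·northing + c.
SP-102−SP-101: 851a − 91b = −963;  SP-103−SP-101: 796a + 151b = −1040.
Solving gives a = −1.194668, b = −0.589697.
Then c = 625 − a·356 − b·89 = 1102.78.
At (242, 808): z_contact = −289.11 − 476.48 + 1102.78 = 337.20 m.
Depth below ground = 344.6 − 337.20 = 7.4 m.

7.4 m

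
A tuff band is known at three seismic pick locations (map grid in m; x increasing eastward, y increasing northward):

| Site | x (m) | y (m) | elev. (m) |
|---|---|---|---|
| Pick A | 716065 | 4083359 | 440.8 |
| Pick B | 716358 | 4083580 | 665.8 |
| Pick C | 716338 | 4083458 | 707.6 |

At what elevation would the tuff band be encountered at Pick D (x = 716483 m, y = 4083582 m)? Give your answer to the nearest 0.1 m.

Two edge vectors: Pick A→Pick B = (293, 221, 225), Pick A→Pick C = (273, 99, 266.8).
Normal n = (Pick A→Pick B) × (Pick A→Pick C) = (36687.8, -16747.4, -31326).
So ∂z/∂x = −n_x/n_z = 1.171161336 and ∂z/∂y = −n_y/n_z = −0.534616612.
Intercept c from Pick A: 440.8 − 838627.64 + 2183031.56 = 1344844.71.
At (716483, 4083582): z = 839117.2 − 2183150.8 + 1344844.71 = 811.1 m.

811.1 m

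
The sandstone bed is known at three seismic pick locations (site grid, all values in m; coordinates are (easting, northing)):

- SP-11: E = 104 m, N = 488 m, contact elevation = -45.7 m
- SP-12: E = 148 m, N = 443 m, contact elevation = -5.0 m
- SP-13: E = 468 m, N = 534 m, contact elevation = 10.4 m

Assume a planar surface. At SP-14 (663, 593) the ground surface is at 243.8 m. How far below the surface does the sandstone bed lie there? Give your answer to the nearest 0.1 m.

226.4 m

Two edge vectors: SP-11→SP-12 = (44, -45, 40.7), SP-11→SP-13 = (364, 46, 56.1).
Normal n = (SP-11→SP-12) × (SP-11→SP-13) = (-4396.7, 12346.4, 18404).
So ∂z/∂E = −n_x/n_z = 0.23890 and ∂z/∂N = −n_y/n_z = −0.67085.
Intercept c from SP-11: -45.7 − 24.85 + 327.38 = 256.83.
At (663, 593): z_contact = 158.39 − 397.82 + 256.83 = 17.40 m.
Depth below ground = 243.8 − 17.40 = 226.4 m.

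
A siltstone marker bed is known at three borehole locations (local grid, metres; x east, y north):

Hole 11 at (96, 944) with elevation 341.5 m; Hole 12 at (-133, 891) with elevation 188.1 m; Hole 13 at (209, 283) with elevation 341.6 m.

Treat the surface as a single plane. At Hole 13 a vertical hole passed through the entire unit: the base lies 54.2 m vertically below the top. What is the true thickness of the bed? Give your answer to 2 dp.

45.37 m

Let the plane be z = a·x + b·y + c.
Hole 12−Hole 11: −229a − 53b = −153.4;  Hole 13−Hole 11: 113a − 661b = 0.1.
Solving gives a = 0.64441, b = 0.11001.
|∇z| = √(a²+b²) = 0.65373, so dip δ = arctan(0.65373) = 33.17°.
True thickness = vertical thickness × cos δ = 54.2 × cos 33.17° = 45.37 m.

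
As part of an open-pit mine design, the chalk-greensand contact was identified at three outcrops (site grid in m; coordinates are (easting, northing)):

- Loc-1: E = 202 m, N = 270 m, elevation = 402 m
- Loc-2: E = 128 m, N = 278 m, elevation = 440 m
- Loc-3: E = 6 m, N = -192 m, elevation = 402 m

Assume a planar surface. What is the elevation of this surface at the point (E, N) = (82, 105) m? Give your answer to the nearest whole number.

Let the plane be z = a·E + b·N + c.
Loc-2−Loc-1: −74a + 8b = 38;  Loc-3−Loc-1: −196a − 462b = 0.
Solving gives a = −0.49099, b = 0.20830.
Then c = 402 − a·202 − b·270 = 444.94.
At (82, 105): z = −40.3 + 21.9 + 444.94 = 426.5 m.

427 m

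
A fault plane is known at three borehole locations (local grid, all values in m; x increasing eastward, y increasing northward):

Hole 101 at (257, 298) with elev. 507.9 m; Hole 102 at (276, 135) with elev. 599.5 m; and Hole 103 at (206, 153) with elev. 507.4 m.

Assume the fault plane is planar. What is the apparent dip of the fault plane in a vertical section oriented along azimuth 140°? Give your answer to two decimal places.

Let the plane be z = a·x + b·y + c.
Hole 102−Hole 101: 19a − 163b = 91.6;  Hole 103−Hole 101: −51a − 145b = −0.5.
Solving gives a = 1.20740, b = −0.42122.
Unit vector along 140° is (sin 140°, cos 140°) = (0.6428, -0.7660).
Slope in that direction = a·(0.6428) + b·(-0.7660) = 1.09878.
Apparent dip = arctan|1.09878| = 47.69° (true dip is 52.0°, so apparent ≤ true as expected).

47.69°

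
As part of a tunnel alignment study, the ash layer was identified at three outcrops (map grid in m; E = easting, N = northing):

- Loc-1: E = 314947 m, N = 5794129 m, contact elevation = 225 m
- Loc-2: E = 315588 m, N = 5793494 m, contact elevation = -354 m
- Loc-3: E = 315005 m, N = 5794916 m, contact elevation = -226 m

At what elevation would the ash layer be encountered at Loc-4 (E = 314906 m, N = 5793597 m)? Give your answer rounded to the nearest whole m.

532 m

Let the plane be z = a·E + b·N + c.
Loc-2−Loc-1: 641a − 635b = −579;  Loc-3−Loc-1: 58a + 787b = −451.
Solving gives a = −1.37088881, b = −0.47203107.
Then c = 225 − a·314947 − b·5794129 = 3166991.21.
At (314906, 5793597): z = −431701.1 − 2734757.8 + 3166991.21 = 532.3 m.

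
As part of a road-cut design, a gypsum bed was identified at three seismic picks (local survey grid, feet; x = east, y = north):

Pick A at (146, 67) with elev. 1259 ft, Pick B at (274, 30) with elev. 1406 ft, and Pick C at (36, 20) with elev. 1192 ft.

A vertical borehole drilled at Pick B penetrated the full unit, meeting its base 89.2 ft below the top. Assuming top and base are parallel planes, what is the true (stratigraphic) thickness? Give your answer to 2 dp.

Two edge vectors: Pick A→Pick B = (128, -37, 147), Pick A→Pick C = (-110, -47, -67).
Normal n = (Pick A→Pick B) × (Pick A→Pick C) = (9388, -7594, -10086).
So ∂z/∂x = −n_x/n_z = 0.93080 and ∂z/∂y = −n_y/n_z = −0.75292.
|∇z| = √(a²+b²) = 1.19719, so dip δ = arctan(1.19719) = 50.13°.
True thickness = vertical thickness × cos δ = 89.2 × cos 50.13° = 57.18 ft.

57.18 ft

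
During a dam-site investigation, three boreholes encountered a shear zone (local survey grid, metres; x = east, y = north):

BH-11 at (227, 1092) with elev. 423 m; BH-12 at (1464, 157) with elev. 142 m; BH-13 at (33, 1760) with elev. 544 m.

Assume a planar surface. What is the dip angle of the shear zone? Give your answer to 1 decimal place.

10.6°

Two edge vectors: BH-11→BH-12 = (1237, -935, -281), BH-11→BH-13 = (-194, 668, 121).
Normal n = (BH-11→BH-12) × (BH-11→BH-13) = (74573, -95163, 644926).
So ∂z/∂x = −n_x/n_z = −0.11563 and ∂z/∂y = −n_y/n_z = 0.14756.
Gradient magnitude |∇z| = √(a² + b²) = √(0.01337 + 0.02177) = 0.18747.
True dip = arctan(0.18747) = 10.6°, dipping toward SE (azimuth ≈ 142°).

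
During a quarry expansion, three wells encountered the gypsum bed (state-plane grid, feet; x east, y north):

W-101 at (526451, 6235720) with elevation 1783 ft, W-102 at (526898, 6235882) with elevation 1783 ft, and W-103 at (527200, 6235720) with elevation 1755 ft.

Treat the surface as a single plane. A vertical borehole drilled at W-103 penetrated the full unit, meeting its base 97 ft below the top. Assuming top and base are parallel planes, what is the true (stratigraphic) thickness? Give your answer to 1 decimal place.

Let the plane be z = a·x + b·y + c.
W-102−W-101: 447a + 162b = 0;  W-103−W-101: 749a + 0b = −28.
Solving gives a = −0.03738, b = 0.10315.
|∇z| = √(a²+b²) = 0.10972, so dip δ = arctan(0.10972) = 6.26°.
True thickness = vertical thickness × cos δ = 97 × cos 6.26° = 96.4 ft.

96.4 ft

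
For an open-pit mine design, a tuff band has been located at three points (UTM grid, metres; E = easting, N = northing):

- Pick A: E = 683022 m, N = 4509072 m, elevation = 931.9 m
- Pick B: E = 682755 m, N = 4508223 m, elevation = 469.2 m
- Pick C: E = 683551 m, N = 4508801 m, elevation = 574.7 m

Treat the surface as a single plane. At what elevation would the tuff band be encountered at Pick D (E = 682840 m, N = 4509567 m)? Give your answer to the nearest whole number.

Two edge vectors: Pick A→Pick B = (-267, -849, -462.7), Pick A→Pick C = (529, -271, -357.2).
Normal n = (Pick A→Pick B) × (Pick A→Pick C) = (177871.1, -340140.7, 521478).
So ∂z/∂E = −n_x/n_z = −0.34109032 and ∂z/∂N = −n_y/n_z = 0.65226280.
Intercept c from Pick A: 931.9 + 232972.20 − 2941099.92 = −2707195.83.
At (682840, 4509567): z = −232910.1 + 2941422.8 − 2707195.83 = 1316.8 m.

1317 m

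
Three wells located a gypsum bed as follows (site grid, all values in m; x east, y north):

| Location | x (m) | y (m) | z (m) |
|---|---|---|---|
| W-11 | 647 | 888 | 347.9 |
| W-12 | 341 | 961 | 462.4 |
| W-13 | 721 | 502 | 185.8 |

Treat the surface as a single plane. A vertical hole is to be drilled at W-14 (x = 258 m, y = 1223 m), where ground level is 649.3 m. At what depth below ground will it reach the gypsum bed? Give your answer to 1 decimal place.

67.5 m

Let the plane be z = a·x + b·y + c.
W-12−W-11: −306a + 73b = 114.5;  W-13−W-11: 74a − 386b = −162.1.
Solving gives a = −0.287131, b = 0.364902.
Then c = 347.9 − a·647 − b·888 = 209.64.
At (258, 1223): z_contact = −74.08 + 446.28 + 209.64 = 581.84 m.
Depth below ground = 649.3 − 581.84 = 67.5 m.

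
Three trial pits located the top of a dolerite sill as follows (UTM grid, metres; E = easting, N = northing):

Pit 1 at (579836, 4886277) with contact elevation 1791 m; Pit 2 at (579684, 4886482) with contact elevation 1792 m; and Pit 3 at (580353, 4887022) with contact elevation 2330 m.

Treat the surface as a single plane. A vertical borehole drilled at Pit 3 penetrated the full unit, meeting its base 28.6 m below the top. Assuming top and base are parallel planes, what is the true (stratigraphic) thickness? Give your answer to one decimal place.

Let the plane be z = a·E + b·N + c.
Pit 2−Pit 1: −152a + 205b = 1;  Pit 3−Pit 1: 517a + 745b = 539.
Solving gives a = 0.50063, b = 0.37607.
|∇z| = √(a²+b²) = 0.62615, so dip δ = arctan(0.62615) = 32.05°.
True thickness = vertical thickness × cos δ = 28.6 × cos 32.05° = 24.2 m.

24.2 m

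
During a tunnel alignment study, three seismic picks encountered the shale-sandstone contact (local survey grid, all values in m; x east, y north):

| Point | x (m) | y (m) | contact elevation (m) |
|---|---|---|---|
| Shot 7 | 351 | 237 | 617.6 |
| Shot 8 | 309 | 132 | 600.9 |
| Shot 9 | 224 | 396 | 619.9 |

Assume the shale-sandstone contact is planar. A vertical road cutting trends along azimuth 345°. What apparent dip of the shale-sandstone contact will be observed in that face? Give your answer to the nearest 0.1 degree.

Let the plane be z = a·x + b·y + c.
Shot 8−Shot 7: −42a − 105b = −16.7;  Shot 9−Shot 7: −127a + 159b = 2.3.
Solving gives a = 0.12061, b = 0.11080.
Unit vector along 345° is (sin 345°, cos 345°) = (-0.2588, 0.9659).
Slope in that direction = a·(-0.2588) + b·(0.9659) = 0.07581.
Apparent dip = arctan|0.07581| = 4.3° (true dip is 9.3°, so apparent ≤ true as expected).

4.3°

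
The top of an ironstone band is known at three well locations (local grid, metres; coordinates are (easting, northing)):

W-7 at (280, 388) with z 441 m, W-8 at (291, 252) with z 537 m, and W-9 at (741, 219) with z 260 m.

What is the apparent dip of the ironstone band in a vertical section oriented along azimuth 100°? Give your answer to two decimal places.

Two edge vectors: W-7→W-8 = (11, -136, 96), W-7→W-9 = (461, -169, -181).
Normal n = (W-7→W-8) × (W-7→W-9) = (40840, 46247, 60837).
So ∂z/∂E = −n_x/n_z = −0.67130 and ∂z/∂N = −n_y/n_z = −0.76018.
Unit vector along 100° is (sin 100°, cos 100°) = (0.9848, -0.1736).
Slope in that direction = a·(0.9848) + b·(-0.1736) = −0.52910.
Apparent dip = arctan|0.52910| = 27.88° (true dip is 45.4°, so apparent ≤ true as expected).

27.88°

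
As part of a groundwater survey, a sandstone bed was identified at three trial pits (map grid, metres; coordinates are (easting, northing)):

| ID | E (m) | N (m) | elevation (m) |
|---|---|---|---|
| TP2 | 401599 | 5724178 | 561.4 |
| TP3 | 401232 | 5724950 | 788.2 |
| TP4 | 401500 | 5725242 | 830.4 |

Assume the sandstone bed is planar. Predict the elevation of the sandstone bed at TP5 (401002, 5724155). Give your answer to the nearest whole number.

620 m

Two edge vectors: TP2→TP3 = (-367, 772, 226.8), TP2→TP4 = (-99, 1064, 269).
Normal n = (TP2→TP3) × (TP2→TP4) = (-33647.2, 76269.8, -314060).
So ∂z/∂E = −n_x/n_z = −0.10713622 and ∂z/∂N = −n_y/n_z = 0.24285105.
Intercept c from TP2: 561.4 + 43025.80 − 1390122.62 = −1346535.43.
At (401002, 5724155): z = −42961.8 + 1390117.0 − 1346535.43 = 619.8 m.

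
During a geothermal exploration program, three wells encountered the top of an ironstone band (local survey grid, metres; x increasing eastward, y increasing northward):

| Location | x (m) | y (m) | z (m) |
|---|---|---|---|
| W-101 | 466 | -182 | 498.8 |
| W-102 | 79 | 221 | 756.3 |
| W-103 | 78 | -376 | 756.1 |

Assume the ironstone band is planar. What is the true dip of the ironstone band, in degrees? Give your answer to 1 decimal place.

Two edge vectors: W-101→W-102 = (-387, 403, 257.5), W-101→W-103 = (-388, -194, 257.3).
Normal n = (W-101→W-102) × (W-101→W-103) = (153646.9, -334.9, 231442).
So ∂z/∂x = −n_x/n_z = −0.66387 and ∂z/∂y = −n_y/n_z = 0.00145.
Gradient magnitude |∇z| = √(a² + b²) = √(0.44072 + 0.00000) = 0.66387.
True dip = arctan(0.66387) = 33.6°, dipping toward E (azimuth ≈ 090°).

33.6°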